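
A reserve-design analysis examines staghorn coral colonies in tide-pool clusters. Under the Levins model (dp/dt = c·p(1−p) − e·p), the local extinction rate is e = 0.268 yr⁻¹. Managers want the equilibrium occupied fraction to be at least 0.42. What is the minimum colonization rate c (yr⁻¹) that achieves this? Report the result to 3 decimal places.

p* = 1 − e/c ≥ 0.42 requires e/c ≤ 0.5800, i.e. c ≥ e/0.5800.
c_min = 0.268/0.5800 = 0.4621.

0.462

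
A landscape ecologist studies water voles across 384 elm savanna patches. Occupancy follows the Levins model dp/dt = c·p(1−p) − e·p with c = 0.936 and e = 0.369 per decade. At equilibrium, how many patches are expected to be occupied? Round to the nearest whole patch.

233

p* = 1 − e/c = 1 − 0.369/0.936 = 0.6058.
Expected occupied patches = N × p* = 384 × 0.6058 = 232.62 ≈ 233.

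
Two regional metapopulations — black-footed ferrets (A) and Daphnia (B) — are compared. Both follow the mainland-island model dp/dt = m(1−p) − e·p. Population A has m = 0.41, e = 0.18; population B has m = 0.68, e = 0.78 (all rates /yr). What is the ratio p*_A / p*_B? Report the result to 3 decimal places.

1.492

A: p*_A = m/(m+e) = 0.41/0.5900 = 0.6949.
B: p*_B = 0.68/1.4600 = 0.4658.
p*_A / p*_B = 0.6949/0.4658 = 1.4920.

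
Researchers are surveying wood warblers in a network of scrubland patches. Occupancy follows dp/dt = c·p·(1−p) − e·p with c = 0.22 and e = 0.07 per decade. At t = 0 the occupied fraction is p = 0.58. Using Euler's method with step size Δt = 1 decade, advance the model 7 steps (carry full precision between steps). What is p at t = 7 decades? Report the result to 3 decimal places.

0.645

Update rule: p ← p + [c·p·(1−p) − e·p]·Δt with Δt = 1.
p: 0.58000 → 0.59299  (Δp = +0.01299)
p: 0.59299 → 0.60458  (Δp = +0.01159)
p: 0.60458 → 0.61485  (Δp = +0.01027)
p: 0.61485 → 0.62391  (Δp = +0.00906)
p: 0.62391 → 0.63186  (Δp = +0.00795)
p: 0.63186 → 0.63880  (Δp = +0.00694)
p: 0.63880 → 0.64485  (Δp = +0.00605)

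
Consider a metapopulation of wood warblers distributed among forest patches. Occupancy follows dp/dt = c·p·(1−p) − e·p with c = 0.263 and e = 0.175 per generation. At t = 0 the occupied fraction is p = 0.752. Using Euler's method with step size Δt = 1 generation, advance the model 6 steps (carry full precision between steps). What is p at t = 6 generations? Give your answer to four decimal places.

0.4817

Update rule: p ← p + [c·p·(1−p) − e·p]·Δt with Δt = 1.
step 1: Δp = -0.08255, p = 0.66945
step 2: Δp = -0.05895, p = 0.61049
step 3: Δp = -0.04430, p = 0.56620
step 4: Δp = -0.03449, p = 0.53171
step 5: Δp = -0.02756, p = 0.50415
step 6: Δp = -0.02248, p = 0.48167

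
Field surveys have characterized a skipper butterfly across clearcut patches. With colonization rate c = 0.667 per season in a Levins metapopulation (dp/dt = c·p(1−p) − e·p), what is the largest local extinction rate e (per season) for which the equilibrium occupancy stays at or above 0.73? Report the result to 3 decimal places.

1 − e/c ≥ 0.73 ⇒ e ≤ c(1 − 0.73) = 0.667 × 0.2700.
e_max = 0.1801.

0.180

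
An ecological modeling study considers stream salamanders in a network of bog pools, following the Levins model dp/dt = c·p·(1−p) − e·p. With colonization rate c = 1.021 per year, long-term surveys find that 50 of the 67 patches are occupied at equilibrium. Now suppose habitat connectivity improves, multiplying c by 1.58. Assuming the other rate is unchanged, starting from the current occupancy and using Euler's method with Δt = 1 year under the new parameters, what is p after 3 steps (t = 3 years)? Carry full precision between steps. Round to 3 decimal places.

0.842

Observed p* = 50/67 = 0.74627.
Balance c(1−p*) = e gives e = 1.021×(1 − 0.74627) = 0.25906.
Starting from p₀ = 0.74627; update p ← p + (dp/dt)·Δt with the new parameters.
  1  |  dp/dt·Δt = +0.112130  |  p_1 = 0.858399
  2  |  dp/dt·Δt = -0.026294  |  p_2 = 0.832105
  3  |  dp/dt·Δt = +0.009807  |  p_3 = 0.841912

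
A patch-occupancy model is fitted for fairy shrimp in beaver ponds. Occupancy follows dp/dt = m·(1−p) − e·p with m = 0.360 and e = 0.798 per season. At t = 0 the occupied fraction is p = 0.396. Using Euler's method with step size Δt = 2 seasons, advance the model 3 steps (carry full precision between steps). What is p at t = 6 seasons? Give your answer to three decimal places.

0.117

Update rule: p ← p + [m·(1−p) − e·p]·Δt with Δt = 2.
  1  |  dp/dt·Δt = -0.197136  |  p_1 = 0.198864
  2  |  dp/dt·Δt = +0.259431  |  p_2 = 0.458295
  3  |  dp/dt·Δt = -0.341411  |  p_3 = 0.116884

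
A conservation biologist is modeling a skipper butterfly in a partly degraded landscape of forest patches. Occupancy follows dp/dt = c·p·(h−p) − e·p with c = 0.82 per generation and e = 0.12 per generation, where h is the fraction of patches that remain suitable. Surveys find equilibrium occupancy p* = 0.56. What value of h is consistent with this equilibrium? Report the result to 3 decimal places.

At equilibrium c(h−p*) = e, so h = p* + e/c.
h = 0.56 + 0.12/0.82 = 0.56 + 0.1463 = 0.7063.

0.706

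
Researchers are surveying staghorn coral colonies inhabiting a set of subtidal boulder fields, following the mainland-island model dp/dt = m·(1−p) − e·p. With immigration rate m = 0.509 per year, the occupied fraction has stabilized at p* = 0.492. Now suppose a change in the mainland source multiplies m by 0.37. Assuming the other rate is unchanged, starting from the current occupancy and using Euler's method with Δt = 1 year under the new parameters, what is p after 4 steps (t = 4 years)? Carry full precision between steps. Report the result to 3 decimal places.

0.265

Balance m(1−p*) = e·p* gives e = m(1−p*)/p* = 0.509×0.50800/0.49200 = 0.52555.
Starting from p₀ = 0.49200; update p ← p + (dp/dt)·Δt with the new parameters.
p: 0.49200 → 0.32910  (Δp = -0.16290)
p: 0.32910 → 0.28249  (Δp = -0.04661)
p: 0.28249 → 0.26916  (Δp = -0.01334)
p: 0.26916 → 0.26534  (Δp = -0.00382)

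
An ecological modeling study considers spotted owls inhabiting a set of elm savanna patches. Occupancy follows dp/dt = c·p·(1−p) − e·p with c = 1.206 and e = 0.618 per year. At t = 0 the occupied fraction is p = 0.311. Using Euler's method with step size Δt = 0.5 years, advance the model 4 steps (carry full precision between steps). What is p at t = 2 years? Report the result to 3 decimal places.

Update rule: p ← p + [c·p·(1−p) − e·p]·Δt with Δt = 0.5.
t = 0.5: p = 0.31100 + (+0.03311) = 0.34411
t = 1: p = 0.34411 + (+0.02977) = 0.37388
t = 1.5: p = 0.37388 + (+0.02563) = 0.39951
t = 2: p = 0.39951 + (+0.02121) = 0.42072

0.421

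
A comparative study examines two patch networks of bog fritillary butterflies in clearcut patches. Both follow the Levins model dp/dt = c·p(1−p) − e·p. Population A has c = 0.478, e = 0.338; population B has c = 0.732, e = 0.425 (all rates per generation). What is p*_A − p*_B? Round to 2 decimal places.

-0.13

A: p*_A = 1 − 0.338/0.478 = 0.2929.
B: p*_B = 1 − 0.425/0.732 = 0.4194.
p*_A − p*_B = 0.2929 − 0.4194 = -0.1265.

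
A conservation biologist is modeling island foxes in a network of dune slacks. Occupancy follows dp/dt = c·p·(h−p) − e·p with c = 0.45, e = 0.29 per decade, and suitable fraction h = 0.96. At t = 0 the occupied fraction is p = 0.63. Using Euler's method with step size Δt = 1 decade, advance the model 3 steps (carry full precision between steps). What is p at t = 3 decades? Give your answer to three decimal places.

Update rule: p ← p + [c·p·(h−p) − e·p]·Δt with Δt = 1.
  1  |  dp/dt·Δt = -0.089145  |  p_1 = 0.540855
  2  |  dp/dt·Δt = -0.054834  |  p_2 = 0.486021
  3  |  dp/dt·Δt = -0.037282  |  p_3 = 0.448738

0.449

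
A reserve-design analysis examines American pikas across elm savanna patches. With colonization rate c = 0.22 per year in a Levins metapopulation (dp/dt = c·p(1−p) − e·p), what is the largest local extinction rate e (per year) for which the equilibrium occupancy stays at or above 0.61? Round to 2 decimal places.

1 − e/c ≥ 0.61 ⇒ e ≤ c(1 − 0.61) = 0.22 × 0.3900.
e_max = 0.0858.

0.09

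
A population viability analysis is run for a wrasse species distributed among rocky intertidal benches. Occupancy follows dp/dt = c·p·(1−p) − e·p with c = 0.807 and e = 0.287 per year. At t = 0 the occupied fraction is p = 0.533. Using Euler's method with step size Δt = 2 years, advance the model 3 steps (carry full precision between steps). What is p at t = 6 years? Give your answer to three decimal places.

Update rule: p ← p + [c·p·(1−p) − e·p]·Δt with Δt = 2.
p: 0.53300 → 0.62880  (Δp = +0.09580)
p: 0.62880 → 0.64459  (Δp = +0.01579)
p: 0.64459 → 0.64435  (Δp = -0.00024)

0.644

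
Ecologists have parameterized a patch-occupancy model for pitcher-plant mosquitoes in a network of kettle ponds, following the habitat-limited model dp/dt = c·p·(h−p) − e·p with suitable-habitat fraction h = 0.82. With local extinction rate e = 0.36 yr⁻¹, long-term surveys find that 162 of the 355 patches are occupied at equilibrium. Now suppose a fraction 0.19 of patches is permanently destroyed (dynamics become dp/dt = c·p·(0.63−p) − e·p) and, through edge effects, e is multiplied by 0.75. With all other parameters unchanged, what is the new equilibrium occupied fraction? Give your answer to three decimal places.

Observed p* = 162/355 = 0.45634.
Balance c(h−p*) = e gives c = e/(0.82 − 0.45634) = 0.36/0.36366 = 0.98994.
New p* = 0.63 − e/c = 0.63 − 0.27000/0.98994 = 0.35726.

0.357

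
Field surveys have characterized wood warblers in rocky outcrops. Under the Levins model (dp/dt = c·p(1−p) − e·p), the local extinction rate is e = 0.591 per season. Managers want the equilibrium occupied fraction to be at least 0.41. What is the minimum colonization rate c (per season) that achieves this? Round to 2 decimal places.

p* = 1 − e/c ≥ 0.41 requires e/c ≤ 0.5900, i.e. c ≥ e/0.5900.
c_min = 0.591/0.5900 = 1.0017.

1.00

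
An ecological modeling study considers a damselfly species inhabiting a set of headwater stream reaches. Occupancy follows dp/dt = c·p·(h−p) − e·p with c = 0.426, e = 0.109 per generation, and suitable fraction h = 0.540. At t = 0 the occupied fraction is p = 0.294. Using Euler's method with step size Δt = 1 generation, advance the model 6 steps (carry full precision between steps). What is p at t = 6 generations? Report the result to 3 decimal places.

0.289

Update rule: p ← p + [c·p·(h−p) − e·p]·Δt with Δt = 1.
t = 1: p = 0.29400 + (-0.00124) = 0.29276
t = 2: p = 0.29276 + (-0.00108) = 0.29169
t = 3: p = 0.29169 + (-0.00094) = 0.29075
t = 4: p = 0.29075 + (-0.00082) = 0.28993
t = 5: p = 0.28993 + (-0.00072) = 0.28921
t = 6: p = 0.28921 + (-0.00063) = 0.28859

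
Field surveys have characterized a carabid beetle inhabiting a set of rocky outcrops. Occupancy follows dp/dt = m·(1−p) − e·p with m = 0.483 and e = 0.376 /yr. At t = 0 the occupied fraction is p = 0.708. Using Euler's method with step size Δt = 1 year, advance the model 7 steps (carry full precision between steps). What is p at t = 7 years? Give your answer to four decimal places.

0.5623

Update rule: p ← p + [m·(1−p) − e·p]·Δt with Δt = 1.
p: 0.70800 → 0.58283  (Δp = -0.12517)
p: 0.58283 → 0.56518  (Δp = -0.01765)
p: 0.56518 → 0.56269  (Δp = -0.00249)
p: 0.56269 → 0.56234  (Δp = -0.00035)
p: 0.56234 → 0.56229  (Δp = -0.00005)
p: 0.56229 → 0.56228  (Δp = -0.00001)
p: 0.56228 → 0.56228  (Δp = -0.00000)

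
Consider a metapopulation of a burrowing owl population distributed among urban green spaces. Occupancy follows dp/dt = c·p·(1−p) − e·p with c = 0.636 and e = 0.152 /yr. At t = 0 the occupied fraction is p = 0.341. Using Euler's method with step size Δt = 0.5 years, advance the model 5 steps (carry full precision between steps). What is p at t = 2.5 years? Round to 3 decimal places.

0.561

Update rule: p ← p + [c·p·(1−p) − e·p]·Δt with Δt = 0.5.
p: 0.34100 → 0.38654  (Δp = +0.04554)
p: 0.38654 → 0.43257  (Δp = +0.04603)
p: 0.43257 → 0.47775  (Δp = +0.04518)
p: 0.47775 → 0.52079  (Δp = +0.04303)
p: 0.52079 → 0.56057  (Δp = +0.03978)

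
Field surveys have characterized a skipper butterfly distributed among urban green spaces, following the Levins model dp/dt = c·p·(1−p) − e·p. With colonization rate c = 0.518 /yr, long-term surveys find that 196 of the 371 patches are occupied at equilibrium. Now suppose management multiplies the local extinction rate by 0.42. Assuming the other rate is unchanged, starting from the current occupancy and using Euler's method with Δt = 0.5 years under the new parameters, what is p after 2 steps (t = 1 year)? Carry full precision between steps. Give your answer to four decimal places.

0.6003

Observed p* = 196/371 = 0.52830.
Balance c(1−p*) = e gives e = 0.518×(1 − 0.52830) = 0.24434.
Starting from p₀ = 0.52830; update p ← p + (dp/dt)·Δt with the new parameters.
  1  |  dp/dt·Δt = +0.037435  |  p_1 = 0.565737
  2  |  dp/dt·Δt = +0.034602  |  p_2 = 0.600339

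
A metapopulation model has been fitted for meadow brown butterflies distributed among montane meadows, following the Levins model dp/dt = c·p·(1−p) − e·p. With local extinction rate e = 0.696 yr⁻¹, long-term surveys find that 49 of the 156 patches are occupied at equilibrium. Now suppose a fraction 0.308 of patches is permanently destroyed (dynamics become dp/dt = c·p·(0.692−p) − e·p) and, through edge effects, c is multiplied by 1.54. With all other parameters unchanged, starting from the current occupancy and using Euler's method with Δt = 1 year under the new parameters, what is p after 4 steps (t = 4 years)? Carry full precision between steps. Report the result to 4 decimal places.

0.2533

Observed p* = 49/156 = 0.31410.
Balance c(1−p*) = e gives c = e/(1 − 0.31410) = 0.696/0.68590 = 1.01473.
Starting from p₀ = 0.31410; update p ← p + (dp/dt)·Δt with the new parameters.
t = 1: p = 0.31410 + (-0.03313) = 0.28098
t = 2: p = 0.28098 + (-0.01509) = 0.26589
t = 3: p = 0.26589 + (-0.00801) = 0.25788
t = 4: p = 0.25788 + (-0.00454) = 0.25334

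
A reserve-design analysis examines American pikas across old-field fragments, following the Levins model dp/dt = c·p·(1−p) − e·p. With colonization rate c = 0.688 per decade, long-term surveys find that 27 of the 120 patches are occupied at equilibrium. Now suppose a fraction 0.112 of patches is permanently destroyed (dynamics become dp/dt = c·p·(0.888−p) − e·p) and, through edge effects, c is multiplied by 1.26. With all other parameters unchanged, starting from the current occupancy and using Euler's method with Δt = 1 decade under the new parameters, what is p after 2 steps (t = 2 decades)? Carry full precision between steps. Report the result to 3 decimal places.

0.242

Observed p* = 27/120 = 0.22500.
Balance c(1−p*) = e gives e = 0.688×(1 − 0.22500) = 0.53320.
Starting from p₀ = 0.22500; update p ← p + (dp/dt)·Δt with the new parameters.
step 1: Δp = +0.00935, p = 0.23435
step 2: Δp = +0.00784, p = 0.24218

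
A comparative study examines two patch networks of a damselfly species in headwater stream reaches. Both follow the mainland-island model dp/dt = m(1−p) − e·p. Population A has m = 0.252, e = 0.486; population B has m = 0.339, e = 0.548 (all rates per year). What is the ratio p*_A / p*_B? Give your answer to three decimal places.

A: p*_A = m/(m+e) = 0.252/0.7380 = 0.3415.
B: p*_B = 0.339/0.8870 = 0.3822.
p*_A / p*_B = 0.3415/0.3822 = 0.8934.

0.893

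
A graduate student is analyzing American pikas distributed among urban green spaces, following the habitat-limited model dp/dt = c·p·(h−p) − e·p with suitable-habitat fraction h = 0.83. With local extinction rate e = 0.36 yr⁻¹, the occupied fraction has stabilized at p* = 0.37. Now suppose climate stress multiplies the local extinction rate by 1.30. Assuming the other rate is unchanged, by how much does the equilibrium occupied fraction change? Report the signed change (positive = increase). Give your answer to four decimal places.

-0.1380

Balance c(h−p*) = e gives c = e/(0.83 − 0.37000) = 0.36/0.46000 = 0.78261.
New p* = 0.83 − e/c = 0.83 − 0.46800/0.78261 = 0.23200.
Δp* = 0.23200 − 0.37000 = -0.13800.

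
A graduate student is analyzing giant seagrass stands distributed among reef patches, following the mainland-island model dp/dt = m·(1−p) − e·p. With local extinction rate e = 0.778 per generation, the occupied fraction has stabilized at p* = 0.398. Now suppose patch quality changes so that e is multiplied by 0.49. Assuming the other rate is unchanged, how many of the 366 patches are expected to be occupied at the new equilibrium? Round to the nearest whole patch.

210

Balance m(1−p*) = e·p* gives m = e·p*/(1−p*) = 0.778×0.39800/0.60200 = 0.51436.
New p* = m/(m+e) = 0.51436/(0.51436+0.38122) = 0.57433.
Expected occupied = 366 × 0.57433 = 210.20 ≈ 210.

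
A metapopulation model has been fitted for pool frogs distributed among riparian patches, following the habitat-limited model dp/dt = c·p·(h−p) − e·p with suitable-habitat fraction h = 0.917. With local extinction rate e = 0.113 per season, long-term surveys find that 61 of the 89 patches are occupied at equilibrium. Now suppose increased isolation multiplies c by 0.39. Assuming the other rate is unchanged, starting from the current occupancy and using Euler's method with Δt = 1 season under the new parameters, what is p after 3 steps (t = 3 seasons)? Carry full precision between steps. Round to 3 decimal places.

Observed p* = 61/89 = 0.68539.
Balance c(h−p*) = e gives c = e/(0.917 − 0.68539) = 0.113/0.23161 = 0.48790.
Starting from p₀ = 0.68539; update p ← p + (dp/dt)·Δt with the new parameters.
step 1: Δp = -0.04724, p = 0.63815
step 2: Δp = -0.03825, p = 0.59990
step 3: Δp = -0.03159, p = 0.56831

0.568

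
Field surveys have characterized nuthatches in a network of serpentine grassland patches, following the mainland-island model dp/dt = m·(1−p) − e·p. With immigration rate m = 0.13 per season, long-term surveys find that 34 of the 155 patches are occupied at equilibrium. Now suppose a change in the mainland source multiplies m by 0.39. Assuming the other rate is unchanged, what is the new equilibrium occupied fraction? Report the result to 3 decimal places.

0.099

Observed p* = 34/155 = 0.21935.
Balance m(1−p*) = e·p* gives e = m(1−p*)/p* = 0.13×0.78065/0.21935 = 0.46266.
New p* = m/(m+e) = 0.05070/(0.05070+0.46266) = 0.09876.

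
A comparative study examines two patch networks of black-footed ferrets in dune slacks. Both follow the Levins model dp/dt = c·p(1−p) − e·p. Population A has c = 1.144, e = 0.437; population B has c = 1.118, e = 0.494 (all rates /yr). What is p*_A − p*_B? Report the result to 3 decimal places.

A: p*_A = 1 − 0.437/1.144 = 0.6180.
B: p*_B = 1 − 0.494/1.118 = 0.5581.
p*_A − p*_B = 0.6180 − 0.5581 = 0.0599.

0.060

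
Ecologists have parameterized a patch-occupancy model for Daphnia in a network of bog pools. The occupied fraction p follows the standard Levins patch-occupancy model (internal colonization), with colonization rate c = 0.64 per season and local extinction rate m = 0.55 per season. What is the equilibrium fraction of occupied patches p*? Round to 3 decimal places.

At equilibrium, colonization balances extinction: c·p*·(1−p*) = m·p*.
So p* = 1 − m/c = 1 − 0.55/0.64 = 1 − 0.8594 = 0.1406.

0.141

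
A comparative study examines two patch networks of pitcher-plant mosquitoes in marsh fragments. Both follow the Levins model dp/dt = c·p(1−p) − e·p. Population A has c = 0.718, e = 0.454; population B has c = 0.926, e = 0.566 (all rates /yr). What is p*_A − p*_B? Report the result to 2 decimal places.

A: p*_A = 1 − 0.454/0.718 = 0.3677.
B: p*_B = 1 − 0.566/0.926 = 0.3888.
p*_A − p*_B = 0.3677 − 0.3888 = -0.0211.

-0.02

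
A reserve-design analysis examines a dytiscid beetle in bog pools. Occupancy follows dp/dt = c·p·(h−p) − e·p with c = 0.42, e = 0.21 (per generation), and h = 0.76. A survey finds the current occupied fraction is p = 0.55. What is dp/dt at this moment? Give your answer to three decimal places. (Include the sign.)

Colonization term: c·p·(h−p) = 0.42×0.55×0.2100 = 0.04851.
Extinction term: e·p = 0.11550.
dp/dt = 0.04851 − 0.11550 = -0.06699.

-0.067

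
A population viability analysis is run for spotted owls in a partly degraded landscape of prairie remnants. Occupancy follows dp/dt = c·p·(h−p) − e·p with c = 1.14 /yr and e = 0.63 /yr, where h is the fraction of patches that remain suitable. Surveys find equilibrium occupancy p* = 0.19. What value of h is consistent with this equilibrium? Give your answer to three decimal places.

0.743

At equilibrium c(h−p*) = e, so h = p* + e/c.
h = 0.19 + 0.63/1.14 = 0.19 + 0.5526 = 0.7426.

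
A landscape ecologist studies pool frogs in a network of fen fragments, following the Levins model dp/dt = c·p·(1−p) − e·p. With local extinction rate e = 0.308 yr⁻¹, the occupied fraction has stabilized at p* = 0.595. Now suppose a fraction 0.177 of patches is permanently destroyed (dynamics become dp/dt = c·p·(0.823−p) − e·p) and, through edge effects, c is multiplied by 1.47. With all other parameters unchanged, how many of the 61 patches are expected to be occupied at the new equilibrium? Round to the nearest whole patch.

Balance c(1−p*) = e gives c = e/(1 − 0.59500) = 0.308/0.40500 = 0.76049.
New p* = 0.823 − e/c = 0.823 − 0.30800/1.11792 = 0.54749.
Expected occupied = 61 × 0.54749 = 33.40 ≈ 33.

33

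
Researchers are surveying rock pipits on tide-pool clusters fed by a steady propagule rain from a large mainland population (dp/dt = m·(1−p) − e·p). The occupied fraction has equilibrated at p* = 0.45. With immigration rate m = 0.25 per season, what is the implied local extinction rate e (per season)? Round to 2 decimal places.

At equilibrium m(1−p*) = e·p*, so e = m(1−p*)/p*.
e = 0.25 × 0.5500 / 0.45 = 0.3056.

0.31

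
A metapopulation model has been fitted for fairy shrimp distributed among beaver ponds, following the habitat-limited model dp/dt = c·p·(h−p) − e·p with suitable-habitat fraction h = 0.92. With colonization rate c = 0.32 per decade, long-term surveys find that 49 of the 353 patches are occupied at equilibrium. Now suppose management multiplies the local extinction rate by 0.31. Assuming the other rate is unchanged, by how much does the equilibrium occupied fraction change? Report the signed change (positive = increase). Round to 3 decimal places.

0.539

Observed p* = 49/353 = 0.13881.
Balance c(h−p*) = e gives e = 0.32×(0.92 − 0.13881) = 0.24998.
New p* = 0.92 − e/c = 0.92 − 0.07749/0.32000 = 0.67784.
Δp* = 0.67784 − 0.13881 = +0.53903.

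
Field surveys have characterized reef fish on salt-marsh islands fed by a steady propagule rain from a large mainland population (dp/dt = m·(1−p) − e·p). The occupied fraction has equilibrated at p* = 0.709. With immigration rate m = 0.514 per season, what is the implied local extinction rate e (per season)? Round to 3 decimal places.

0.211

At equilibrium m(1−p*) = e·p*, so e = m(1−p*)/p*.
e = 0.514 × 0.2910 / 0.709 = 0.2110.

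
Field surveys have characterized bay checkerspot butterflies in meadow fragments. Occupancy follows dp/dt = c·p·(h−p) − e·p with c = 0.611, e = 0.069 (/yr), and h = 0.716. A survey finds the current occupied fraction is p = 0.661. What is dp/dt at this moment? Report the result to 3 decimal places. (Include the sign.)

Colonization term: c·p·(h−p) = 0.611×0.661×0.0550 = 0.02221.
Extinction term: e·p = 0.04561.
dp/dt = 0.02221 − 0.04561 = -0.02340.

-0.023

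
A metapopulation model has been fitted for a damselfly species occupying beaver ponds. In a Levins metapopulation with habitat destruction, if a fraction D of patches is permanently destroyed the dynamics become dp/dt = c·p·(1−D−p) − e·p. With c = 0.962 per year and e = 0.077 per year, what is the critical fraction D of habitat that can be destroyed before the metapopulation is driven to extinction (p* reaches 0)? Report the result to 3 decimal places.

0.920

The nontrivial equilibrium is p* = (1−D) − e/c; extinction occurs when this hits zero.
So D_crit = 1 − e/c = 1 − 0.077/0.962 = 1 − 0.0800 = 0.9200.
Note this equals the original equilibrium occupancy — the Levins extinction-debt result.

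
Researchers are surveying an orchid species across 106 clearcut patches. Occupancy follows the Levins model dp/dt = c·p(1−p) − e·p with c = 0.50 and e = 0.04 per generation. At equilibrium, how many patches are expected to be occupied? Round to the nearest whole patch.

p* = 1 − e/c = 1 − 0.04/0.50 = 0.9200.
Expected occupied patches = N × p* = 106 × 0.9200 = 97.52 ≈ 98.

98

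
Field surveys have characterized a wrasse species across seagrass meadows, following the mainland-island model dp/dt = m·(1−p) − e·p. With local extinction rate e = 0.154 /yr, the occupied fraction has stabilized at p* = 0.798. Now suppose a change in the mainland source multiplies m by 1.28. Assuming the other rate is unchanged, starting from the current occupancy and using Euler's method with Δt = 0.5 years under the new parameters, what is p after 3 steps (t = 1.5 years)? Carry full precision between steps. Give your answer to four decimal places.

0.8293

Balance m(1−p*) = e·p* gives m = e·p*/(1−p*) = 0.154×0.79800/0.20200 = 0.60838.
Starting from p₀ = 0.79800; update p ← p + (dp/dt)·Δt with the new parameters.
step 1: Δp = +0.01720, p = 0.81520
step 2: Δp = +0.00918, p = 0.82439
step 3: Δp = +0.00490, p = 0.82929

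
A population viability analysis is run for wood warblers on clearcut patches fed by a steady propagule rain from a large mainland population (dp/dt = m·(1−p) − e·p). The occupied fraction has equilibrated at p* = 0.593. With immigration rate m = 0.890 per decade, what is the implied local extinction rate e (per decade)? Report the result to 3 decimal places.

At equilibrium m(1−p*) = e·p*, so e = m(1−p*)/p*.
e = 0.890 × 0.4070 / 0.593 = 0.6108.

0.611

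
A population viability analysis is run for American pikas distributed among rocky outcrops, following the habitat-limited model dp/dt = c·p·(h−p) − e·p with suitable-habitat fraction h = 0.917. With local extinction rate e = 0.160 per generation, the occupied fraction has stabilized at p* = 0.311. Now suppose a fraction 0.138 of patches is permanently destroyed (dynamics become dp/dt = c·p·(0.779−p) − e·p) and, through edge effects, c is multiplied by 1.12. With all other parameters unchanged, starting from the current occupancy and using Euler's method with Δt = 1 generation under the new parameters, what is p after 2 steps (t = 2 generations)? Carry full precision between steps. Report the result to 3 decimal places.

0.298

Balance c(h−p*) = e gives c = e/(0.917 − 0.31100) = 0.160/0.60600 = 0.26403.
Starting from p₀ = 0.31100; update p ← p + (dp/dt)·Δt with the new parameters.
t = 1: p = 0.31100 + (-0.00672) = 0.30428
t = 2: p = 0.30428 + (-0.00597) = 0.29831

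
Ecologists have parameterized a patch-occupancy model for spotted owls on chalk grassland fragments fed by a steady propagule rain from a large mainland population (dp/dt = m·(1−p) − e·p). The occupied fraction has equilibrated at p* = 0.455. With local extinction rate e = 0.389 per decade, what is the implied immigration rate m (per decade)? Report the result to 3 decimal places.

At equilibrium m(1−p*) = e·p*, so m = e·p*/(1−p*).
m = 0.389 × 0.455 / 0.5450 = 0.1770/0.5450 = 0.3248.

0.325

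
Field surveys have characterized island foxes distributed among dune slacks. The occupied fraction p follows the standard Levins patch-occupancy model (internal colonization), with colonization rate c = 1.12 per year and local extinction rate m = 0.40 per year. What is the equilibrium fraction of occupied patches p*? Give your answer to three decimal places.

0.643

Setting dp/dt = 0 and dividing through by p* gives c·(1−p*) = m.
So p* = 1 − m/c = 1 − 0.40/1.12 = 1 − 0.3571 = 0.6429.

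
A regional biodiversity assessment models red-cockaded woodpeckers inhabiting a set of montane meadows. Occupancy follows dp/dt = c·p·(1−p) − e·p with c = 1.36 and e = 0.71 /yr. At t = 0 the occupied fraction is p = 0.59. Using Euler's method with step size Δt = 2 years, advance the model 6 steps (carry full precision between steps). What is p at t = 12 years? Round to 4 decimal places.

0.4780

Update rule: p ← p + [c·p·(1−p) − e·p]·Δt with Δt = 2.
  1  |  dp/dt·Δt = -0.179832  |  p_1 = 0.410168
  2  |  dp/dt·Δt = +0.075612  |  p_2 = 0.485780
  3  |  dp/dt·Δt = -0.010357  |  p_3 = 0.475423
  4  |  dp/dt·Δt = +0.003257  |  p_4 = 0.478680
  5  |  dp/dt·Δt = -0.000961  |  p_5 = 0.477718
  6  |  dp/dt·Δt = +0.000290  |  p_6 = 0.478008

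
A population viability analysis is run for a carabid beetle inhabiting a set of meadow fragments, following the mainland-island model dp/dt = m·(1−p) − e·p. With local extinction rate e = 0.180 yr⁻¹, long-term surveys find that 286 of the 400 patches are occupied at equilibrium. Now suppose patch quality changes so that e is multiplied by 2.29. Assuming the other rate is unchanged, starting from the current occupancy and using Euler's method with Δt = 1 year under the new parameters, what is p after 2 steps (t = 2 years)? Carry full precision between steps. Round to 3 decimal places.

Observed p* = 286/400 = 0.71500.
Balance m(1−p*) = e·p* gives m = e·p*/(1−p*) = 0.180×0.71500/0.28500 = 0.45158.
Starting from p₀ = 0.71500; update p ← p + (dp/dt)·Δt with the new parameters.
step 1: Δp = -0.16602, p = 0.54898
step 2: Δp = -0.02262, p = 0.52636

0.526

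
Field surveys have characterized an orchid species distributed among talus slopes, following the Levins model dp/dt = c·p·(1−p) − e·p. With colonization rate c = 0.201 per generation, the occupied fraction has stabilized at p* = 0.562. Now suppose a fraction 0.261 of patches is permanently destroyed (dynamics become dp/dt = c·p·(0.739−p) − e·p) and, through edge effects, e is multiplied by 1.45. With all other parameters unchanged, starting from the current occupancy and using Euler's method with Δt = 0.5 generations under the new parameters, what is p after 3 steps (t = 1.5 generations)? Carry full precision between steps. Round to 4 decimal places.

0.4918

Balance c(1−p*) = e gives e = 0.201×(1 − 0.56200) = 0.08804.
Starting from p₀ = 0.56200; update p ← p + (dp/dt)·Δt with the new parameters.
step 1: Δp = -0.02587, p = 0.53613
step 2: Δp = -0.02329, p = 0.51284
step 3: Δp = -0.02108, p = 0.49176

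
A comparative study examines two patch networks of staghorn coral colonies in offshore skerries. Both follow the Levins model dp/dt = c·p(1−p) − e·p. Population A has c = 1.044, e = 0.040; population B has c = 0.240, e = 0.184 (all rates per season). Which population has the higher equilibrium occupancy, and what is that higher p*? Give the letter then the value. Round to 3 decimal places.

A: p*_A = 1 − 0.040/1.044 = 0.9617.
B: p*_B = 1 − 0.184/0.240 = 0.2333.
A is higher at 0.9617.

A, 0.962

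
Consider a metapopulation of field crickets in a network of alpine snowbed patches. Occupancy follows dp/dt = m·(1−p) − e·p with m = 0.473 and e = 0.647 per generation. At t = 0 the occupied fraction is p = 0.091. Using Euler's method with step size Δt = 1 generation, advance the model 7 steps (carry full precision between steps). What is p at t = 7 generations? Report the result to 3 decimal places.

Update rule: p ← p + [m·(1−p) − e·p]·Δt with Δt = 1.
t = 1: p = 0.09100 + (+0.37108) = 0.46208
t = 2: p = 0.46208 + (-0.04453) = 0.41755
t = 3: p = 0.41755 + (+0.00534) = 0.42289
t = 4: p = 0.42289 + (-0.00064) = 0.42225
t = 5: p = 0.42225 + (+0.00008) = 0.42233
t = 6: p = 0.42233 + (-0.00001) = 0.42232
t = 7: p = 0.42232 + (+0.00000) = 0.42232

0.422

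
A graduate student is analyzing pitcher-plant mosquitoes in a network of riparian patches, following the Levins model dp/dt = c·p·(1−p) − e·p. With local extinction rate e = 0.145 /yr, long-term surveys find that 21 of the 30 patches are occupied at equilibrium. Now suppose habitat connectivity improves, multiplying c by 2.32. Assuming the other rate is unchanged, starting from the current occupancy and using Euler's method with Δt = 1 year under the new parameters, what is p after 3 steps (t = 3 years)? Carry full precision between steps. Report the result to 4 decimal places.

0.8706

Observed p* = 21/30 = 0.70000.
Balance c(1−p*) = e gives c = e/(1 − 0.70000) = 0.145/0.30000 = 0.48333.
Starting from p₀ = 0.70000; update p ← p + (dp/dt)·Δt with the new parameters.
  1  |  dp/dt·Δt = +0.133980  |  p_1 = 0.833980
  2  |  dp/dt·Δt = +0.034330  |  p_2 = 0.868310
  3  |  dp/dt·Δt = +0.002317  |  p_3 = 0.870627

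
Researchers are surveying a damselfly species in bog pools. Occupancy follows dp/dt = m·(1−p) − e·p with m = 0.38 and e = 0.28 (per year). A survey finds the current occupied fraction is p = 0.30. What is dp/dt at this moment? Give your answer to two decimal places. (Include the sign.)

Colonization term: m·(1−p) = 0.38×0.7000 = 0.26600.
Extinction term: e·p = 0.08400.
dp/dt = 0.26600 − 0.08400 = 0.18200.

0.18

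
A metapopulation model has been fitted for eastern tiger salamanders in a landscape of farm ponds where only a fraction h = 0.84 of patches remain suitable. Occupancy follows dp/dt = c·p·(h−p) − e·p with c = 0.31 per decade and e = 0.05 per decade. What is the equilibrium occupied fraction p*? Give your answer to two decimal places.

0.68

Setting dp/dt = 0 and dividing by p* gives c·(h−p*) = e.
So p* = h − e/c = 0.84 − 0.05/0.31 = 0.84 − 0.1613 = 0.6787.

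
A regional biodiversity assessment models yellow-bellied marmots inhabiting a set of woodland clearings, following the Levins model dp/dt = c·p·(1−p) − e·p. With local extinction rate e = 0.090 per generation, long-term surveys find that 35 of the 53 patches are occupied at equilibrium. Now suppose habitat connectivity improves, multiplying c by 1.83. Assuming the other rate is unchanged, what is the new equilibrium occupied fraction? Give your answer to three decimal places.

Observed p* = 35/53 = 0.66038.
Balance c(1−p*) = e gives c = e/(1 − 0.66038) = 0.090/0.33962 = 0.26500.
New p* = 1 − e/c = 1 − 0.09000/0.48495 = 0.81441.

0.814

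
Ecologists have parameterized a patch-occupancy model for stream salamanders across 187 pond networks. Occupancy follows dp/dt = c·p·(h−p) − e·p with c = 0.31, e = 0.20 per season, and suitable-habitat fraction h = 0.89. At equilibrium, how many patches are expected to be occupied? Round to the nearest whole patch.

p* = h − e/c = 0.89 − 0.6452 = 0.2448.
Expected occupied patches = N × p* = 187 × 0.2448 = 45.78 ≈ 46.

46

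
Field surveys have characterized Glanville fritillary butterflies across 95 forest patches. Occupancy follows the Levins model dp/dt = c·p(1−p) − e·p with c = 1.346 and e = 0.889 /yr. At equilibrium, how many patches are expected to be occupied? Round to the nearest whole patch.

p* = 1 − e/c = 1 − 0.889/1.346 = 0.3395.
Expected occupied patches = N × p* = 95 × 0.3395 = 32.25 ≈ 32.

32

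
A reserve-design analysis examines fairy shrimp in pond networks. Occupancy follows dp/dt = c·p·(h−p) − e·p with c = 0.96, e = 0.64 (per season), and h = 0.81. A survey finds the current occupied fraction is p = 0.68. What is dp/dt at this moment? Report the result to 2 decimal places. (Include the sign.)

Colonization term: c·p·(h−p) = 0.96×0.68×0.1300 = 0.08486.
Extinction term: e·p = 0.43520.
dp/dt = 0.08486 − 0.43520 = -0.35034.

-0.35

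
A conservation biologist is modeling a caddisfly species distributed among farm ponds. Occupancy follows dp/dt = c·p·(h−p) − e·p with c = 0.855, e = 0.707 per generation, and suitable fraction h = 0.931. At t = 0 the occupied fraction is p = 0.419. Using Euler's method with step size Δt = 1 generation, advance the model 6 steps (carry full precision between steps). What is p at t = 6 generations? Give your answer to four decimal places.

0.1705

Update rule: p ← p + [c·p·(h−p) − e·p]·Δt with Δt = 1.
step 1: Δp = -0.11281, p = 0.30619
step 2: Δp = -0.05291, p = 0.25328
step 3: Δp = -0.03231, p = 0.22098
step 4: Δp = -0.02208, p = 0.19889
step 5: Δp = -0.01612, p = 0.18277
step 6: Δp = -0.01229, p = 0.17048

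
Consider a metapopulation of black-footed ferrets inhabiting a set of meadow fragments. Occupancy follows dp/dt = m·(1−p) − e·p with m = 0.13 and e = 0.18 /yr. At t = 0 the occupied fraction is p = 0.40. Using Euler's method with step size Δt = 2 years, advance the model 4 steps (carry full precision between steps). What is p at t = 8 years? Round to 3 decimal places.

Update rule: p ← p + [m·(1−p) − e·p]·Δt with Δt = 2.
t = 2: p = 0.40000 + (+0.01200) = 0.41200
t = 4: p = 0.41200 + (+0.00456) = 0.41656
t = 6: p = 0.41656 + (+0.00173) = 0.41829
t = 8: p = 0.41829 + (+0.00066) = 0.41895

0.419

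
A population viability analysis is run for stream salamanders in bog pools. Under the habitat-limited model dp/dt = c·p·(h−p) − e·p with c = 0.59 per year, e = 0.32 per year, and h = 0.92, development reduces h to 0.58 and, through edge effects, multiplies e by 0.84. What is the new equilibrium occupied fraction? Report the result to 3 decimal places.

Before: p* = h − e/c = 0.92 − 0.32/0.59 = 0.92 − 0.5424 = 0.3776.
After: c = 0.59, e = 0.2688, h = 0.58; p* = 0.58 − 0.2688/0.59 = 0.1244.

0.124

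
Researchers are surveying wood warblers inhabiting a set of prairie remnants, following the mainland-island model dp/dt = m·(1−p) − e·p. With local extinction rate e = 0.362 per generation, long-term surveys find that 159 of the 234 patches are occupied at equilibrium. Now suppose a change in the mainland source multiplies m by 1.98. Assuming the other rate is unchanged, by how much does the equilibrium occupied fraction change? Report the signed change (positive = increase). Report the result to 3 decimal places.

0.128

Observed p* = 159/234 = 0.67949.
Balance m(1−p*) = e·p* gives m = e·p*/(1−p*) = 0.362×0.67949/0.32051 = 0.76745.
New p* = m/(m+e) = 1.51955/(1.51955+0.36200) = 0.80761.
Δp* = 0.80761 − 0.67949 = +0.12812.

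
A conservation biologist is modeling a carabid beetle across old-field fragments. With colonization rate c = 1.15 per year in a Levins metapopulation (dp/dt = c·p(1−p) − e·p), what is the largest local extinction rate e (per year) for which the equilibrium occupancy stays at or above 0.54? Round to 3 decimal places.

1 − e/c ≥ 0.54 ⇒ e ≤ c(1 − 0.54) = 1.15 × 0.4600.
e_max = 0.5290.

0.529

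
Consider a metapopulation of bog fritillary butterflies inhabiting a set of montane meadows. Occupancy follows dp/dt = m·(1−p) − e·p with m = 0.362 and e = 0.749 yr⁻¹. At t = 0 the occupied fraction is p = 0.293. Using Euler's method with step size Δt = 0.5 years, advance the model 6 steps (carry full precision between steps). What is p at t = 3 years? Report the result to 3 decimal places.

Update rule: p ← p + [m·(1−p) − e·p]·Δt with Δt = 0.5.
  1  |  dp/dt·Δt = +0.018239  |  p_1 = 0.311238
  2  |  dp/dt·Δt = +0.008107  |  p_2 = 0.319346
  3  |  dp/dt·Δt = +0.003604  |  p_3 = 0.322949
  4  |  dp/dt·Δt = +0.001602  |  p_4 = 0.324551
  5  |  dp/dt·Δt = +0.000712  |  p_5 = 0.325263
  6  |  dp/dt·Δt = +0.000316  |  p_6 = 0.325579

0.326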